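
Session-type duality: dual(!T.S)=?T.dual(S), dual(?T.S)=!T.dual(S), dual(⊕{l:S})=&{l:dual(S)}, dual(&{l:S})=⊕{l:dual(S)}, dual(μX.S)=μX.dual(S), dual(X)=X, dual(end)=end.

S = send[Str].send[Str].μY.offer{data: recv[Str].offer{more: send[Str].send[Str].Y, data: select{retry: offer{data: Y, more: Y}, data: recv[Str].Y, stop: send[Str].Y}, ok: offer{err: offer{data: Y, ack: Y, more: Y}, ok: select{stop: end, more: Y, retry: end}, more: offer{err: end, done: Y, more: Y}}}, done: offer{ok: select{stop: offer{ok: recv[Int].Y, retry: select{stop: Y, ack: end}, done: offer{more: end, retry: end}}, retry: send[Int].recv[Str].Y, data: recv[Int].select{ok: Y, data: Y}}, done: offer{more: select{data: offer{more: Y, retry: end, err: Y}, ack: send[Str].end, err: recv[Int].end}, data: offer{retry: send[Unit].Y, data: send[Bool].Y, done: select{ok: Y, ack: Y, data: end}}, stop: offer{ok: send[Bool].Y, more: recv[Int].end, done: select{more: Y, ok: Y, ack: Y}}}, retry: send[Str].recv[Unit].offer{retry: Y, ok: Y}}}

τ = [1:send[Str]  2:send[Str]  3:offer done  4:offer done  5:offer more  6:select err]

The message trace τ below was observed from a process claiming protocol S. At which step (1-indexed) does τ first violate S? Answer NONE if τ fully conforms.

[1] send[Str]  ✓  state: send[Str].μY.…
[2] send[Str]  ✓  state: μY.…
[3] offer done  ✓  state: offer{ok: select{stop: offer{ok: recv[Int].μY.…, retry: select{stop: μY.…, ack: end}, done: offer{more: end, retry: end}}, retry: send[Int].recv[Str].μY.…, data: recv[Int].select{ok: μY.…, data: μY.…}}, done: offer{more: select{data: offer{more: μY.…, retry: end, err: μY.…}, ack: send[Str].end, err: recv[Int].end}, data: offer{retry: send[Unit].μY.…, data: send[Bool].μY.…, done: select{ok: μY.…, ack: μY.…, data: end}}, stop: offer{ok: send[Bool].μY.…, more: recv[Int].end, done: select{more: μY.…, ok: μY.…, ack: μY.…}}}, retry: send[Str].recv[Unit].offer{retry: μY.…, ok: μY.…}}
[4] offer done  ✓  state: offer{more: select{data: offer{more: μY.…, retry: end, err: μY.…}, ack: send[Str].end, err: recv[Int].end}, data: offer{retry: send[Unit].μY.…, data: send[Bool].μY.…, done: select{ok: μY.…, ack: μY.…, data: end}}, stop: offer{ok: send[Bool].μY.…, more: recv[Int].end, done: select{more: μY.…, ok: μY.…, ack: μY.…}}}
[5] offer more  ✓  state: select{data: offer{more: μY.…, retry: end, err: μY.…}, ack: send[Str].end, err: recv[Int].end}
[6] select err  ✓  state: recv[Int].end
τ conforms to S (length 6)

NONE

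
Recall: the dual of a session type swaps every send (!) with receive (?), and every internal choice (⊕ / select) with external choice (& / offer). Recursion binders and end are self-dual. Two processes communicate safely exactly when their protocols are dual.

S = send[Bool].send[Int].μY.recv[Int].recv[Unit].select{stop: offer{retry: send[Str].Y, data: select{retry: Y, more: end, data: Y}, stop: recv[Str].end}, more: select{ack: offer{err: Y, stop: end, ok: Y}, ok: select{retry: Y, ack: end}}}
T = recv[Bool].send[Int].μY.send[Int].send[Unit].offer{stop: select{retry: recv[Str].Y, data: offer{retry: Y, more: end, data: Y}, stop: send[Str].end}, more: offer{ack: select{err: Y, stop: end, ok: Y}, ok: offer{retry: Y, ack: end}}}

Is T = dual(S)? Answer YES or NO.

NO

send[Bool] | recv[Bool]  ok
  send[Int] | send[Int]  ✗ same direction on both sides — not dual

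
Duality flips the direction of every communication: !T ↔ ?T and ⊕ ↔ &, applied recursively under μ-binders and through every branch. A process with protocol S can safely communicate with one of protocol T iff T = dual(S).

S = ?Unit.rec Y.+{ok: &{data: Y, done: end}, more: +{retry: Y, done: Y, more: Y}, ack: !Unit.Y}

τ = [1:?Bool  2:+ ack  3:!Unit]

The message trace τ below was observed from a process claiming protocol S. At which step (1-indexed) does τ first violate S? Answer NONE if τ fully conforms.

1

@1 got ?Bool, protocol expects ?Unit  ✗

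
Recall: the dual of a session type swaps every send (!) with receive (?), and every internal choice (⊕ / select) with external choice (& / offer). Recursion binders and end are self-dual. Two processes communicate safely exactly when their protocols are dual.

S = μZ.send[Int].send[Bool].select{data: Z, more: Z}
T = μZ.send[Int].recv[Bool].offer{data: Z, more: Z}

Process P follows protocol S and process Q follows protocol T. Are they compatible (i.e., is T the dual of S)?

NO

μZ ‖ μZ  match (rec unchanged)
  send[Int] ‖ send[Int]  ✗ same direction on both sides — not dual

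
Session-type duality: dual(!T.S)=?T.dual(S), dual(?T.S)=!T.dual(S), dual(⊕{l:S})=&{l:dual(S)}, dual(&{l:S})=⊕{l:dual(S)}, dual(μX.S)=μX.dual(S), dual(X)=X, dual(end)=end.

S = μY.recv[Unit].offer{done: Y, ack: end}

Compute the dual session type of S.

μY.send[Unit].select{done: Y, ack: end}

μY → μY  (μ self-dual)
  recv[Unit] → send[Unit]
    offer{done,ack} → select{done,ack}  (offer→select)
      case done:
        Y self-dual
      case ack:
        end self-dual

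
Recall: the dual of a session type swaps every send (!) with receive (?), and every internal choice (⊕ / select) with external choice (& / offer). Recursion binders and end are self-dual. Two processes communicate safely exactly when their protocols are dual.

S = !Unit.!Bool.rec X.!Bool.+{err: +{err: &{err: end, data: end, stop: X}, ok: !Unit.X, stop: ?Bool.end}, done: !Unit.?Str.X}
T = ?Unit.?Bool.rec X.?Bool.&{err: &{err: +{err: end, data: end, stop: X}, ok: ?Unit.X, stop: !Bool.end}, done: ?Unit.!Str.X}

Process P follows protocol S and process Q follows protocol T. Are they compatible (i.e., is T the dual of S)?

YES

!Unit | ?Unit  ✓
  !Bool | ?Bool  ✓
    rec X | rec X  ✓ (binder kept)
      !Bool | ?Bool  ✓
        +{err,done} | &{err,done}  ✓ label sets agree
          [err]
            +{err,ok,stop} | &{err,ok,stop}  ✓ label sets agree
              [err]
                &{err,data,stop} | +{err,data,stop}  ✓ label sets agree
                  [err]
                    end | end  ✓
                  [data]
                    end | end  ✓
                  [stop]
                    X | X  ✓
              [ok]
                !Unit | ?Unit  ✓
                  X | X  ✓
              [stop]
                ?Bool | !Bool  ✓
                  end | end  ✓
          [done]
            !Unit | ?Unit  ✓
              ?Str | !Str  ✓
                X | X  ✓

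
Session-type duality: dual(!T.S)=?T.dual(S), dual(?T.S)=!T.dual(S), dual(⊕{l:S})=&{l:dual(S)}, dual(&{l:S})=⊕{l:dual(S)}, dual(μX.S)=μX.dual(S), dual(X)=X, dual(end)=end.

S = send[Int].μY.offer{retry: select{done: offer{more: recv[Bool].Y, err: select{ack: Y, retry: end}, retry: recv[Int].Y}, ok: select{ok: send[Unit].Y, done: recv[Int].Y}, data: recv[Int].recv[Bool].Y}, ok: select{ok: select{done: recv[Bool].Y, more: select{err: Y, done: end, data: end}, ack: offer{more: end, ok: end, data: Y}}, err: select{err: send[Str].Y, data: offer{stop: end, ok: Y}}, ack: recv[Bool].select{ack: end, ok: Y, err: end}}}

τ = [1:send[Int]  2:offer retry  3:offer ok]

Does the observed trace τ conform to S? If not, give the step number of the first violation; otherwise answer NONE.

3

@1 send[Int]  ok  state: μY.…
@2 offer retry  ok  state: select{done: offer{more: recv[Bool].μY.…, err: select{ack: μY.…, retry: end}, retry: recv[Int].μY.…}, ok: select{ok: send[Unit].μY.…, done: recv[Int].μY.…}, data: recv[Int].recv[Bool].μY.…}
@3 got offer ok, protocol expects select done or select ok or select data  ✗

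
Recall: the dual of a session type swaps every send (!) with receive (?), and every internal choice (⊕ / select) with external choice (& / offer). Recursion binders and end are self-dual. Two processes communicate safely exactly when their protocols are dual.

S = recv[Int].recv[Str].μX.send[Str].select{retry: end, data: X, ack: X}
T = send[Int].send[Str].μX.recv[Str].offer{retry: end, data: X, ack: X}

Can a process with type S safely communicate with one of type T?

recv[Int] | send[Int]  match
  recv[Str] | send[Str]  match
    μX | μX  match (rec unchanged)
      send[Str] | recv[Str]  match
        select{retry,data,ack} | offer{retry,data,ack}  match labels match
          [retry]
            end | end  match
          [data]
            X | X  match
          [ack]
            X | X  match

YES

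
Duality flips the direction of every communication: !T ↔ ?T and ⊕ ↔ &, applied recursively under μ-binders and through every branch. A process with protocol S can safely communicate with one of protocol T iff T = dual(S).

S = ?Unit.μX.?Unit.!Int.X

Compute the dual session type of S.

!Unit.μX.!Unit.?Int.X

?Unit → !Unit
  μX → μX  (rec unchanged)
    ?Unit → !Unit
      !Int → ?Int
        X self-dual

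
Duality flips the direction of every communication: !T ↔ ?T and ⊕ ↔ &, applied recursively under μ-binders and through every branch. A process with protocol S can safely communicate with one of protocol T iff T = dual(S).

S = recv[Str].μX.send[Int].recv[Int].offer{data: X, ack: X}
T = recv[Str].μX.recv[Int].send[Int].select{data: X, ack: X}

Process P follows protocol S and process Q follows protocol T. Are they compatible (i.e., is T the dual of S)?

NO

recv[Str] vs recv[Str]  ✗ same direction on both sides — not dual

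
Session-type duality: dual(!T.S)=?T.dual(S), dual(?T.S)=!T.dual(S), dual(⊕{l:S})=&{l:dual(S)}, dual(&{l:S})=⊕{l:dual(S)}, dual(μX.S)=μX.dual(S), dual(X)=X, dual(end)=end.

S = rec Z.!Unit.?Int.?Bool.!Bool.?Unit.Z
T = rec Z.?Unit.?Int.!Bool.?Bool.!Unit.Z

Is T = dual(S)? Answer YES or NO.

NO

rec Z | rec Z  match (μ self-dual)
  !Unit | ?Unit  match
    ?Int | ?Int  ✗ same direction on both sides — not dual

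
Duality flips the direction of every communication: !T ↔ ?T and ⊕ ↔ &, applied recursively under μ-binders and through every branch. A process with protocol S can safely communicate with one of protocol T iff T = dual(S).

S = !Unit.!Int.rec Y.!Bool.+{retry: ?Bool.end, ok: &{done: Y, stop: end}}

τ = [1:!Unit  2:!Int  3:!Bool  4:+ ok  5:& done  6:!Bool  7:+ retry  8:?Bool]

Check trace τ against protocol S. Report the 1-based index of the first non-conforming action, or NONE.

NONE

[1] !Unit  ok  cont: !Int.rec Y.…
[2] !Int  ok  cont: rec Y.…
[3] !Bool  ok  cont: +{retry: ?Bool.end, ok: &{done: rec Y.…, stop: end}}
[4] + ok  ok  cont: &{done: rec Y.…, stop: end}
[5] & done  ok  cont: rec Y.…
[6] !Bool  ok  cont: +{retry: ?Bool.end, ok: &{done: rec Y.…, stop: end}}
[7] + retry  ok  cont: ?Bool.end
[8] ?Bool  ok  cont: end
τ conforms to S (length 8)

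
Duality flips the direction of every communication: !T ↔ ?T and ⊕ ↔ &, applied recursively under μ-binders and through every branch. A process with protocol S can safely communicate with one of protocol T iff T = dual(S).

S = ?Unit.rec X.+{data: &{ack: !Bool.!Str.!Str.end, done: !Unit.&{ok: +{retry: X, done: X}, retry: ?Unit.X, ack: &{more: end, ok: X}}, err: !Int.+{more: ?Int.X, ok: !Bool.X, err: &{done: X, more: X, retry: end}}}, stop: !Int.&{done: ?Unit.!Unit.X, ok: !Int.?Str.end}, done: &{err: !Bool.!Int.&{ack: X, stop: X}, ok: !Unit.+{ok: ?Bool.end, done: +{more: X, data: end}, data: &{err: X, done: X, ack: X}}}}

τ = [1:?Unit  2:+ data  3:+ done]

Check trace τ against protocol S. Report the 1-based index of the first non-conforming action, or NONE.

@1 ?Unit  ok  now at rec X.…
@2 + data  ok  now at &{ack: !Bool.!Str.!Str.end, done: !Unit.&{ok: +{retry: rec X.…, done: rec X.…}, retry: ?Unit.rec X.…, ack: &{more: end, ok: rec X.…}}, err: !Int.+{more: ?Int.rec X.…, ok: !Bool.rec X.…, err: &{done: rec X.…, more: rec X.…, retry: end}}}
@3 got + done, protocol expects & ack or & done or & err  ✗

3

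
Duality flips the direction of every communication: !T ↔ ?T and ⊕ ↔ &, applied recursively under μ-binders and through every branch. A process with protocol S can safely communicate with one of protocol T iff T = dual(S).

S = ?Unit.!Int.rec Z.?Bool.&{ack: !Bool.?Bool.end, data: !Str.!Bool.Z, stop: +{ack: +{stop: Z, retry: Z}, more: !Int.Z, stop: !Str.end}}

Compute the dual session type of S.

?Unit → !Unit
  !Int → ?Int
    rec Z → rec Z  (μ self-dual)
      ?Bool → !Bool
        &{ack,data,stop} → +{ack,data,stop}  (external→internal)
          case ack:
            !Bool → ?Bool
              ?Bool → !Bool
                end ↦ end
          case data:
            !Str → ?Str
              !Bool → ?Bool
                Z ↦ Z
          case stop:
            +{ack,more,stop} → &{ack,more,stop}  (select→offer)
              case ack:
                +{stop,retry} → &{stop,retry}  (select→offer)
                  case stop:
                    Z ↦ Z
                  case retry:
                    Z ↦ Z
              case more:
                !Int → ?Int
                  Z ↦ Z
              case stop:
                !Str → ?Str
                  end ↦ end

!Unit.?Int.rec Z.!Bool.+{ack: ?Bool.!Bool.end, data: ?Str.?Bool.Z, stop: &{ack: &{stop: Z, retry: Z}, more: ?Int.Z, stop: ?Str.end}}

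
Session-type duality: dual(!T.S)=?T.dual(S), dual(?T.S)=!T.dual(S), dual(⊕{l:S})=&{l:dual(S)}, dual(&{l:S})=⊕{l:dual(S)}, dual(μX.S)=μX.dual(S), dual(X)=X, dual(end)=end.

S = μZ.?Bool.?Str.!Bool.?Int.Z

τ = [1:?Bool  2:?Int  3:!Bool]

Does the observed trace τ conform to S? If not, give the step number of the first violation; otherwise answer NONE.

step 1: ?Bool  ok  state: ?Str.!Bool.?Int.μZ.…
step 2: got ?Int, protocol expects ?Str  ✗

2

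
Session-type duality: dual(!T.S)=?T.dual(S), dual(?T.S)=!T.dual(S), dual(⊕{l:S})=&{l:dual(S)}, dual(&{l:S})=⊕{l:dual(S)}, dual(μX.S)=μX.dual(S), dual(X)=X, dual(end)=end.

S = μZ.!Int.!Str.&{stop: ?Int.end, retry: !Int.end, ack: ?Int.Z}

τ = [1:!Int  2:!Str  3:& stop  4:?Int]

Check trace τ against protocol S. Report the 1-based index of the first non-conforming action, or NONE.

NONE

[1] !Int  ok  cont: !Str.&{stop: ?Int.end, retry: !Int.end, ack: ?Int.μZ.…}
[2] !Str  ok  cont: &{stop: ?Int.end, retry: !Int.end, ack: ?Int.μZ.…}
[3] & stop  ok  cont: ?Int.end
[4] ?Int  ok  cont: end
trace exhausted — no violation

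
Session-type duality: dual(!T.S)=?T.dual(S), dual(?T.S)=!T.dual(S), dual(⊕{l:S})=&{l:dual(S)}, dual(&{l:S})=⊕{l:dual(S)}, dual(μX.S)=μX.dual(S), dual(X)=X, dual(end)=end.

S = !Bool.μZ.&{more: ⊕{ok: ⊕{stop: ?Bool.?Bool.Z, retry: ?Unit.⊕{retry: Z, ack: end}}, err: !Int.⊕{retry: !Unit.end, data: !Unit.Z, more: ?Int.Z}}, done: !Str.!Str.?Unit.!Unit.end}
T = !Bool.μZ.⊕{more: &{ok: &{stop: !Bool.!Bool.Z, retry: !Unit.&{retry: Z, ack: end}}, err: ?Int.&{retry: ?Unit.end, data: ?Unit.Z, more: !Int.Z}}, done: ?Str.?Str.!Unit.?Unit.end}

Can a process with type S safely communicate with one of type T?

!Bool ‖ !Bool  ✗ same direction on both sides — not dual

NO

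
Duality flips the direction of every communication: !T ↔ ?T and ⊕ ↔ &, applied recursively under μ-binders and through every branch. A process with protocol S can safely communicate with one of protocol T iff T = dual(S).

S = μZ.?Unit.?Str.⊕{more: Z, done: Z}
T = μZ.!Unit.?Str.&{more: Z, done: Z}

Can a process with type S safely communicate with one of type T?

NO

μZ vs μZ  ✓ (rec unchanged)
  ?Unit vs !Unit  ✓
    ?Str vs ?Str  ✗ same direction on both sides — not dual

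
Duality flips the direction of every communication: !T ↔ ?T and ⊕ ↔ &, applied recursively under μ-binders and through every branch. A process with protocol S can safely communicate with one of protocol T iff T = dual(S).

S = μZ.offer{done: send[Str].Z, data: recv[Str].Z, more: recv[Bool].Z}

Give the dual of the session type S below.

μZ.select{done: recv[Str].Z, data: send[Str].Z, more: send[Bool].Z}

μZ = μZ  (rec unchanged)
  offer{done,data,more} = select{done,data,more}  (external→internal)
    • done:
      send[Str] = recv[Str]
        dual(Z) = Z
    • data:
      recv[Str] = send[Str]
        dual(Z) = Z
    • more:
      recv[Bool] = send[Bool]
        dual(Z) = Z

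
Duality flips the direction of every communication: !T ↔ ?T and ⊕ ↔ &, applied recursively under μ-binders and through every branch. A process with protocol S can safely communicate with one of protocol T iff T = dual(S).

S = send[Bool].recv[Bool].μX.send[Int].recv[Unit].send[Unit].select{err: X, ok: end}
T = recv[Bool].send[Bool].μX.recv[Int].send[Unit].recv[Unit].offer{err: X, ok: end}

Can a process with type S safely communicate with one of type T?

send[Bool] vs recv[Bool]  match
  recv[Bool] vs send[Bool]  match
    μX vs μX  match (binder kept)
      send[Int] vs recv[Int]  match
        recv[Unit] vs send[Unit]  match
          send[Unit] vs recv[Unit]  match
            select{err,ok} vs offer{err,ok}  match same labels
              • err:
                X vs X  match
              • ok:
                end vs end  match

YES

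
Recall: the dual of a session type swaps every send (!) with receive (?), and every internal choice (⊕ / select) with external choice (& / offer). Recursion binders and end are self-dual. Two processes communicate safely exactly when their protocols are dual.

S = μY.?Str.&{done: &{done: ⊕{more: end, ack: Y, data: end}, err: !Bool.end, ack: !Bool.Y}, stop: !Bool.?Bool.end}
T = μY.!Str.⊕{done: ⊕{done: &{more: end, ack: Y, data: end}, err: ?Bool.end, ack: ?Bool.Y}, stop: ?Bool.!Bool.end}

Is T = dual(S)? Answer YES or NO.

YES

μY ‖ μY  ok (binder kept)
  ?Str ‖ !Str  ok
    &{done,stop} ‖ ⊕{done,stop}  ok labels match
      • done:
        &{done,err,ack} ‖ ⊕{done,err,ack}  ok labels match
          • done:
            ⊕{more,ack,data} ‖ &{more,ack,data}  ok labels match
              • more:
                end ‖ end  ok
              • ack:
                Y ‖ Y  ok
              • data:
                end ‖ end  ok
          • err:
            !Bool ‖ ?Bool  ok
              end ‖ end  ok
          • ack:
            !Bool ‖ ?Bool  ok
              Y ‖ Y  ok
      • stop:
        !Bool ‖ ?Bool  ok
          ?Bool ‖ !Bool  ok
            end ‖ end  ok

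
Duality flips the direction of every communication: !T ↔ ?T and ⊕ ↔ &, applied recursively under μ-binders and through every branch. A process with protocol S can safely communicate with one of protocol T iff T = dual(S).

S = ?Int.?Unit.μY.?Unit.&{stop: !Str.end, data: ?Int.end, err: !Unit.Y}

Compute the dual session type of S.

!Int.!Unit.μY.!Unit.⊕{stop: ?Str.end, data: !Int.end, err: ?Unit.Y}

?Int → !Int
  ?Unit → !Unit
    μY → μY  (μ self-dual)
      ?Unit → !Unit
        &{stop,data,err} → ⊕{stop,data,err}  (offer→select)
          • stop:
            !Str → ?Str
              end ↦ end
          • data:
            ?Int → !Int
              end ↦ end
          • err:
            !Unit → ?Unit
              Y ↦ Y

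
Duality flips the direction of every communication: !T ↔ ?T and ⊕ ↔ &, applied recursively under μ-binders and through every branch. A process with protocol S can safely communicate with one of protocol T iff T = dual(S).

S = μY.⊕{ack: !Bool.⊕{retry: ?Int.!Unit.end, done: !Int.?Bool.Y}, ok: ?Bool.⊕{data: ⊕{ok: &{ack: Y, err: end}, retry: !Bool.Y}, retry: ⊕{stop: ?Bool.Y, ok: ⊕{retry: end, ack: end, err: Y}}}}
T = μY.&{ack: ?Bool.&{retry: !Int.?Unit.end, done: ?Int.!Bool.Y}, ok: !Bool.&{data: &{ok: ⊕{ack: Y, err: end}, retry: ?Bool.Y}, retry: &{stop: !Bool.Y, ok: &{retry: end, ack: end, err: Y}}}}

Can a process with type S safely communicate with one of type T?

YES

μY vs μY  ✓ (rec unchanged)
  ⊕{ack,ok} vs &{ack,ok}  ✓ label sets agree
    case ack:
      !Bool vs ?Bool  ✓
        ⊕{retry,done} vs &{retry,done}  ✓ label sets agree
          case retry:
            ?Int vs !Int  ✓
              !Unit vs ?Unit  ✓
                end vs end  ✓
          case done:
            !Int vs ?Int  ✓
              ?Bool vs !Bool  ✓
                Y vs Y  ✓
    case ok:
      ?Bool vs !Bool  ✓
        ⊕{data,retry} vs &{data,retry}  ✓ label sets agree
          case data:
            ⊕{ok,retry} vs &{ok,retry}  ✓ label sets agree
              case ok:
                &{ack,err} vs ⊕{ack,err}  ✓ label sets agree
                  case ack:
                    Y vs Y  ✓
                  case err:
                    end vs end  ✓
              case retry:
                !Bool vs ?Bool  ✓
                  Y vs Y  ✓
          case retry:
            ⊕{stop,ok} vs &{stop,ok}  ✓ label sets agree
              case stop:
                ?Bool vs !Bool  ✓
                  Y vs Y  ✓
              case ok:
                ⊕{retry,ack,err} vs &{retry,ack,err}  ✓ label sets agree
                  case retry:
                    end vs end  ✓
                  case ack:
                    end vs end  ✓
                  case err:
                    Y vs Y  ✓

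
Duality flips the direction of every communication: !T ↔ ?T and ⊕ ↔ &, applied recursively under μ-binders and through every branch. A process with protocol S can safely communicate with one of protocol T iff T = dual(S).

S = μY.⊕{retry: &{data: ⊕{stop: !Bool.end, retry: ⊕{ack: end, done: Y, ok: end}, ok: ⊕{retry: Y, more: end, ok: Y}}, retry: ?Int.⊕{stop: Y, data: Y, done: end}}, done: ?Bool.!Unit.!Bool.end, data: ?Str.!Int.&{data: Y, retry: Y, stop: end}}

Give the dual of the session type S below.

μY.&{retry: ⊕{data: &{stop: ?Bool.end, retry: &{ack: end, done: Y, ok: end}, ok: &{retry: Y, more: end, ok: Y}}, retry: !Int.&{stop: Y, data: Y, done: end}}, done: !Bool.?Unit.?Bool.end, data: !Str.?Int.⊕{data: Y, retry: Y, stop: end}}

μY = μY  (rec unchanged)
  ⊕{retry,done,data} = &{retry,done,data}  (⊕→&)
    case retry:
      &{data,retry} = ⊕{data,retry}  (external→internal)
        case data:
          ⊕{stop,retry,ok} = &{stop,retry,ok}  (⊕→&)
            case stop:
              !Bool = ?Bool
                dual(end) = end
            case retry:
              ⊕{ack,done,ok} = &{ack,done,ok}  (⊕→&)
                case ack:
                  dual(end) = end
                case done:
                  dual(Y) = Y
                case ok:
                  dual(end) = end
            case ok:
              ⊕{retry,more,ok} = &{retry,more,ok}  (⊕→&)
                case retry:
                  dual(Y) = Y
                case more:
                  dual(end) = end
                case ok:
                  dual(Y) = Y
        case retry:
          ?Int = !Int
            ⊕{stop,data,done} = &{stop,data,done}  (⊕→&)
              case stop:
                dual(Y) = Y
              case data:
                dual(Y) = Y
              case done:
                dual(end) = end
    case done:
      ?Bool = !Bool
        !Unit = ?Unit
          !Bool = ?Bool
            dual(end) = end
    case data:
      ?Str = !Str
        !Int = ?Int
          &{data,retry,stop} = ⊕{data,retry,stop}  (external→internal)
            case data:
              dual(Y) = Y
            case retry:
              dual(Y) = Y
            case stop:
              dual(end) = end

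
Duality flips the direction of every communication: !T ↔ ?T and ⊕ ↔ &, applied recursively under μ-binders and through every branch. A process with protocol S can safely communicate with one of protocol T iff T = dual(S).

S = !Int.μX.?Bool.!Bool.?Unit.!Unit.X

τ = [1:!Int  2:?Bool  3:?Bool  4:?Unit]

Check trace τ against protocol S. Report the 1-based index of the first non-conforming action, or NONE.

3

step 1: !Int  match  now at μX.…
step 2: ?Bool  match  now at !Bool.?Unit.!Unit.μX.…
step 3: got ?Bool, protocol expects !Bool  ✗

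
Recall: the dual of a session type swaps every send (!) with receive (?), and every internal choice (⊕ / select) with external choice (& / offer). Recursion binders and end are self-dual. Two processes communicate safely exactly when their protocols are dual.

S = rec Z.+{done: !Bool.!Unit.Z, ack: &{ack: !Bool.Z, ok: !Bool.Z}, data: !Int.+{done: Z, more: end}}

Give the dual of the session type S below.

rec Z = rec Z  (binder kept)
  +{done,ack,data} = &{done,ack,data}  (⊕→&)
    • done:
      !Bool = ?Bool
        !Unit = ?Unit
          Z ↦ Z
    • ack:
      &{ack,ok} = +{ack,ok}  (offer→select)
        • ack:
          !Bool = ?Bool
            Z ↦ Z
        • ok:
          !Bool = ?Bool
            Z ↦ Z
    • data:
      !Int = ?Int
        +{done,more} = &{done,more}  (⊕→&)
          • done:
            Z ↦ Z
          • more:
            end ↦ end

rec Z.&{done: ?Bool.?Unit.Z, ack: +{ack: ?Bool.Z, ok: ?Bool.Z}, data: ?Int.&{done: Z, more: end}}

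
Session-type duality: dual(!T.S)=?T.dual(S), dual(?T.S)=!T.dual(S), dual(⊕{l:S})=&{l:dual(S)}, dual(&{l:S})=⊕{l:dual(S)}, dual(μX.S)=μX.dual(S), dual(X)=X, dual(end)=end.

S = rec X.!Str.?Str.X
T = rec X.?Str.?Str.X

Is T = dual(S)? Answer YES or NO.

NO

rec X vs rec X  match (binder kept)
  !Str vs ?Str  match
    ?Str vs ?Str  ✗ same direction on both sides — not dual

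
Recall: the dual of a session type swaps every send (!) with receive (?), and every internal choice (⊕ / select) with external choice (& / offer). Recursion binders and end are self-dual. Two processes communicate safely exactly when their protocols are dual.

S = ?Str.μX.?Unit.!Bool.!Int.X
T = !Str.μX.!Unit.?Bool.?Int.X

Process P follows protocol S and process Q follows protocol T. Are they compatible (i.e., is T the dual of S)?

?Str vs !Str  ok
  μX vs μX  ok (rec unchanged)
    ?Unit vs !Unit  ok
      !Bool vs ?Bool  ok
        !Int vs ?Int  ok
          X vs X  ok

YES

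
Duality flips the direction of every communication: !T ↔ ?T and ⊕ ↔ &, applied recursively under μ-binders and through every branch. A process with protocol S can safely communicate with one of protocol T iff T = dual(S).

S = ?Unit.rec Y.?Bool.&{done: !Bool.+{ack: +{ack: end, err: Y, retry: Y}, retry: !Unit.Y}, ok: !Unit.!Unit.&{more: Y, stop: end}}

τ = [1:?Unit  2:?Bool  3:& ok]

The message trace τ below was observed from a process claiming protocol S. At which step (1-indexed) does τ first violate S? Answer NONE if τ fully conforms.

step 1: ?Unit  ok  now at rec Y.…
step 2: ?Bool  ok  now at &{done: !Bool.+{ack: +{ack: end, err: rec Y.…, retry: rec Y.…}, retry: !Unit.rec Y.…}, ok: !Unit.!Unit.&{more: rec Y.…, stop: end}}
step 3: & ok  ok  now at !Unit.!Unit.&{more: rec Y.…, stop: end}
all 3 steps conform

NONE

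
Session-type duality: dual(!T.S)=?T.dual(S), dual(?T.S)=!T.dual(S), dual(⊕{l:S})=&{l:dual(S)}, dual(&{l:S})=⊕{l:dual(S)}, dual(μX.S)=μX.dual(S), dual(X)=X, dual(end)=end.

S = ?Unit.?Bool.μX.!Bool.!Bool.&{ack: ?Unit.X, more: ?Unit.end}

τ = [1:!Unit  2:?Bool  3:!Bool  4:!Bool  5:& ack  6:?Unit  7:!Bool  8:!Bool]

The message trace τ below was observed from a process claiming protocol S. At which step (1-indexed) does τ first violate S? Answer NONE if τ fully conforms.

1

[1] got !Unit, protocol expects ?Unit  ✗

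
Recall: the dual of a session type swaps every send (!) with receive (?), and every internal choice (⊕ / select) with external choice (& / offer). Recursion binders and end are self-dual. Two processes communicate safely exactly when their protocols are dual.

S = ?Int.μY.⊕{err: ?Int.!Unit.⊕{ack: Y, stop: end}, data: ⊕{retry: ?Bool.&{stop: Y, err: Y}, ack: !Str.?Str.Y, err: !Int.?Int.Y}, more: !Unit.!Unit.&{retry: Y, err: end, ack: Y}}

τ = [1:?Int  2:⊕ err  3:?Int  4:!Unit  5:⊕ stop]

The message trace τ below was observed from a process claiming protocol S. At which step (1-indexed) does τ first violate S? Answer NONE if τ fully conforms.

[1] ?Int  ok  state: μY.…
[2] ⊕ err  ok  state: ?Int.!Unit.⊕{ack: μY.…, stop: end}
[3] ?Int  ok  state: !Unit.⊕{ack: μY.…, stop: end}
[4] !Unit  ok  state: ⊕{ack: μY.…, stop: end}
[5] ⊕ stop  ok  state: end
all 5 steps conform

NONE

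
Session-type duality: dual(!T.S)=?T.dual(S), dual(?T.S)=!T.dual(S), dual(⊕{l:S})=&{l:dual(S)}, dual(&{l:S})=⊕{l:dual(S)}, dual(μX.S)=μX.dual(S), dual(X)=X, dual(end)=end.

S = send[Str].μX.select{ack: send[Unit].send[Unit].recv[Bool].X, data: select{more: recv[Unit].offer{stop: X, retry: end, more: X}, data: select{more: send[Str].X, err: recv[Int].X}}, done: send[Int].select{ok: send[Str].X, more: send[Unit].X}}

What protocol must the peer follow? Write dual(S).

recv[Str].μX.offer{ack: recv[Unit].recv[Unit].send[Bool].X, data: offer{more: send[Unit].select{stop: X, retry: end, more: X}, data: offer{more: recv[Str].X, err: send[Int].X}}, done: recv[Int].offer{ok: recv[Str].X, more: recv[Unit].X}}

send[Str] → recv[Str]
  μX → μX  (rec unchanged)
    select{ack,data,done} → offer{ack,data,done}  (internal→external)
      case ack:
        send[Unit] → recv[Unit]
          send[Unit] → recv[Unit]
            recv[Bool] → send[Bool]
              dual(X) = X
      case data:
        select{more,data} → offer{more,data}  (internal→external)
          case more:
            recv[Unit] → send[Unit]
              offer{stop,retry,more} → select{stop,retry,more}  (external→internal)
                case stop:
                  dual(X) = X
                case retry:
                  dual(end) = end
                case more:
                  dual(X) = X
          case data:
            select{more,err} → offer{more,err}  (internal→external)
              case more:
                send[Str] → recv[Str]
                  dual(X) = X
              case err:
                recv[Int] → send[Int]
                  dual(X) = X
      case done:
        send[Int] → recv[Int]
          select{ok,more} → offer{ok,more}  (internal→external)
            case ok:
              send[Str] → recv[Str]
                dual(X) = X
            case more:
              send[Unit] → recv[Unit]
                dual(X) = X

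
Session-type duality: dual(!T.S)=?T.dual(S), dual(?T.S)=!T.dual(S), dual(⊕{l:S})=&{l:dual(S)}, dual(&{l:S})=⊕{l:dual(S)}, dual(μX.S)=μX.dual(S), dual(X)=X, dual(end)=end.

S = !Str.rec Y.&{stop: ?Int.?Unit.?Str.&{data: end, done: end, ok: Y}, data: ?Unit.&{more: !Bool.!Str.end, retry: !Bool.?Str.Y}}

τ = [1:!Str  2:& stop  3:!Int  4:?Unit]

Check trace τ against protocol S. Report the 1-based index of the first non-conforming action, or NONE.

3

@1 !Str  match  state: rec Y.…
@2 & stop  match  state: ?Int.?Unit.?Str.&{data: end, done: end, ok: rec Y.…}
@3 got !Int, protocol expects ?Int  ✗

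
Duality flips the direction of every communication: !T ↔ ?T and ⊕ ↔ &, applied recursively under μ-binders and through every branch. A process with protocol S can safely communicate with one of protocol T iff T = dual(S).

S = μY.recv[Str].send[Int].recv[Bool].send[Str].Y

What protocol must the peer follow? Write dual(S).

μY ↦ μY  (binder kept)
  recv[Str] ↦ send[Str]
    send[Int] ↦ recv[Int]
      recv[Bool] ↦ send[Bool]
        send[Str] ↦ recv[Str]
          Y ↦ Y

μY.send[Str].recv[Int].send[Bool].recv[Str].Y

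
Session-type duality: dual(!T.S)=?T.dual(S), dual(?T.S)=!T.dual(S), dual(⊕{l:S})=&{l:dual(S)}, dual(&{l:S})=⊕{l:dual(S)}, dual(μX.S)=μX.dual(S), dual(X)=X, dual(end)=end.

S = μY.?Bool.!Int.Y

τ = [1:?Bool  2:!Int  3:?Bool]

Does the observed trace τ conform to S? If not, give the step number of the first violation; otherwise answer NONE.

step 1: ?Bool  ✓  residual = !Int.μY.…
step 2: !Int  ✓  residual = μY.…
step 3: ?Bool  ✓  residual = !Int.μY.…
all 3 steps conform

NONE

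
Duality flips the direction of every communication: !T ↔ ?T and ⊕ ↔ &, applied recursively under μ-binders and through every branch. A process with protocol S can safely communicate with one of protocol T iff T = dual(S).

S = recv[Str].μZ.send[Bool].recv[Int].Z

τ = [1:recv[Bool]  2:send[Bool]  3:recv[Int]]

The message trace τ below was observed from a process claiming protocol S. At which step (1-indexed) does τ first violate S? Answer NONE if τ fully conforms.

1

step 1: got recv[Bool], protocol expects recv[Str]  ✗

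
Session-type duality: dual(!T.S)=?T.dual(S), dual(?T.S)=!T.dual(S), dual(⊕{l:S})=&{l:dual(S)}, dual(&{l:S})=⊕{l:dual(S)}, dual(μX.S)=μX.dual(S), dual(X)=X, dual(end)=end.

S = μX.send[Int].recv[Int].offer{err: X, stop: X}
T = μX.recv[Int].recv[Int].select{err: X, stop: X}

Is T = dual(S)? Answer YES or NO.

NO

μX vs μX  ok (binder kept)
  send[Int] vs recv[Int]  ok
    recv[Int] vs recv[Int]  ✗ same direction on both sides — not dual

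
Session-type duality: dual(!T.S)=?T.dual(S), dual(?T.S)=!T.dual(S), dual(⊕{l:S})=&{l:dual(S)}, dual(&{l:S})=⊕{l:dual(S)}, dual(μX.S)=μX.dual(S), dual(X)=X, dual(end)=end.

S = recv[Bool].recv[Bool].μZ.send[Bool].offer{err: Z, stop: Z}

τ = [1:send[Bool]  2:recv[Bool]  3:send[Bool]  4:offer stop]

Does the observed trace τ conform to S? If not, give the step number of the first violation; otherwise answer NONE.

[1] got send[Bool], protocol expects recv[Bool]  ✗

1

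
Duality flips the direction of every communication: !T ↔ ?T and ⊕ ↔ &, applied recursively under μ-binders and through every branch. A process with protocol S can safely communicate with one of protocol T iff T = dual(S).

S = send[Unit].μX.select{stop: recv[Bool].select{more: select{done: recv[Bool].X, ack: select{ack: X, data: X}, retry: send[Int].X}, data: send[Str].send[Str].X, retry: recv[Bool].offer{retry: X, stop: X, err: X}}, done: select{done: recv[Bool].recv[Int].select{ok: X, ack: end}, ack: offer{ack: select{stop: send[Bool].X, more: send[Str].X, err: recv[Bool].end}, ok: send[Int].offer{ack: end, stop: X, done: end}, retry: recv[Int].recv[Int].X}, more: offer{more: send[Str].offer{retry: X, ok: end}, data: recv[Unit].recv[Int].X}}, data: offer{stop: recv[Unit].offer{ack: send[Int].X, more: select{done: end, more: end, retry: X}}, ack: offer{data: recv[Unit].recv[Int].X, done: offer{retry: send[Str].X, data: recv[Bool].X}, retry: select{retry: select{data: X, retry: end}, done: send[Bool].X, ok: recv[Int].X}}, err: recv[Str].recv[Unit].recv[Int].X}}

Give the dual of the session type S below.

recv[Unit].μX.offer{stop: send[Bool].offer{more: offer{done: send[Bool].X, ack: offer{ack: X, data: X}, retry: recv[Int].X}, data: recv[Str].recv[Str].X, retry: send[Bool].select{retry: X, stop: X, err: X}}, done: offer{done: send[Bool].send[Int].offer{ok: X, ack: end}, ack: select{ack: offer{stop: recv[Bool].X, more: recv[Str].X, err: send[Bool].end}, ok: recv[Int].select{ack: end, stop: X, done: end}, retry: send[Int].send[Int].X}, more: select{more: recv[Str].select{retry: X, ok: end}, data: send[Unit].send[Int].X}}, data: select{stop: send[Unit].select{ack: recv[Int].X, more: offer{done: end, more: end, retry: X}}, ack: select{data: send[Unit].send[Int].X, done: select{retry: recv[Str].X, data: send[Bool].X}, retry: offer{retry: offer{data: X, retry: end}, done: recv[Bool].X, ok: send[Int].X}}, err: send[Str].send[Unit].send[Int].X}}

send[Unit] = recv[Unit]
  μX = μX  (μ self-dual)
    select{stop,done,data} = offer{stop,done,data}  (⊕→&)
      • stop:
        recv[Bool] = send[Bool]
          select{more,data,retry} = offer{more,data,retry}  (⊕→&)
            • more:
              select{done,ack,retry} = offer{done,ack,retry}  (⊕→&)
                • done:
                  recv[Bool] = send[Bool]
                    X ↦ X
                • ack:
                  select{ack,data} = offer{ack,data}  (⊕→&)
                    • ack:
                      X ↦ X
                    • data:
                      X ↦ X
                • retry:
                  send[Int] = recv[Int]
                    X ↦ X
            • data:
              send[Str] = recv[Str]
                send[Str] = recv[Str]
                  X ↦ X
            • retry:
              recv[Bool] = send[Bool]
                offer{retry,stop,err} = select{retry,stop,err}  (&→⊕)
                  • retry:
                    X ↦ X
                  • stop:
                    X ↦ X
                  • err:
                    X ↦ X
      • done:
        select{done,ack,more} = offer{done,ack,more}  (⊕→&)
          • done:
            recv[Bool] = send[Bool]
              recv[Int] = send[Int]
                select{ok,ack} = offer{ok,ack}  (⊕→&)
                  • ok:
                    X ↦ X
                  • ack:
                    end ↦ end
          • ack:
            offer{ack,ok,retry} = select{ack,ok,retry}  (&→⊕)
              • ack:
                select{stop,more,err} = offer{stop,more,err}  (⊕→&)
                  • stop:
                    send[Bool] = recv[Bool]
                      X ↦ X
                  • more:
                    send[Str] = recv[Str]
                      X ↦ X
                  • err:
                    recv[Bool] = send[Bool]
                      end ↦ end
              • ok:
                send[Int] = recv[Int]
                  offer{ack,stop,done} = select{ack,stop,done}  (&→⊕)
                    • ack:
                      end ↦ end
                    • stop:
                      X ↦ X
                    • done:
                      end ↦ end
              • retry:
                recv[Int] = send[Int]
                  recv[Int] = send[Int]
                    X ↦ X
          • more:
            offer{more,data} = select{more,data}  (&→⊕)
              • more:
                send[Str] = recv[Str]
                  offer{retry,ok} = select{retry,ok}  (&→⊕)
                    • retry:
                      X ↦ X
                    • ok:
                      end ↦ end
              • data:
                recv[Unit] = send[Unit]
                  recv[Int] = send[Int]
                    X ↦ X
      • data:
        offer{stop,ack,err} = select{stop,ack,err}  (&→⊕)
          • stop:
            recv[Unit] = send[Unit]
              offer{ack,more} = select{ack,more}  (&→⊕)
                • ack:
                  send[Int] = recv[Int]
                    X ↦ X
                • more:
                  select{done,more,retry} = offer{done,more,retry}  (⊕→&)
                    • done:
                      end ↦ end
                    • more:
                      end ↦ end
                    • retry:
                      X ↦ X
          • ack:
            offer{data,done,retry} = select{data,done,retry}  (&→⊕)
              • data:
                recv[Unit] = send[Unit]
                  recv[Int] = send[Int]
                    X ↦ X
              • done:
                offer{retry,data} = select{retry,data}  (&→⊕)
                  • retry:
                    send[Str] = recv[Str]
                      X ↦ X
                  • data:
                    recv[Bool] = send[Bool]
                      X ↦ X
              • retry:
                select{retry,done,ok} = offer{retry,done,ok}  (⊕→&)
                  • retry:
                    select{data,retry} = offer{data,retry}  (⊕→&)
                      • data:
                        X ↦ X
                      • retry:
                        end ↦ end
                  • done:
                    send[Bool] = recv[Bool]
                      X ↦ X
                  • ok:
                    recv[Int] = send[Int]
                      X ↦ X
          • err:
            recv[Str] = send[Str]
              recv[Unit] = send[Unit]
                recv[Int] = send[Int]
                  X ↦ X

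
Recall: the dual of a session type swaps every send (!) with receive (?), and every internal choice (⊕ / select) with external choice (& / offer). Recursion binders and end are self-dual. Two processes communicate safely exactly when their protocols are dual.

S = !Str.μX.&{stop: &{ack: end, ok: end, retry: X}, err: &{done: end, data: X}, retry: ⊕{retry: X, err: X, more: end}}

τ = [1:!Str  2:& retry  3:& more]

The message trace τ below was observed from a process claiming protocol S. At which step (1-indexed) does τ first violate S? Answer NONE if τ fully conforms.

step 1: !Str  match  residual = μX.…
step 2: & retry  match  residual = ⊕{retry: μX.…, err: μX.…, more: end}
step 3: got & more, protocol expects ⊕ retry or ⊕ err or ⊕ more  ✗

3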